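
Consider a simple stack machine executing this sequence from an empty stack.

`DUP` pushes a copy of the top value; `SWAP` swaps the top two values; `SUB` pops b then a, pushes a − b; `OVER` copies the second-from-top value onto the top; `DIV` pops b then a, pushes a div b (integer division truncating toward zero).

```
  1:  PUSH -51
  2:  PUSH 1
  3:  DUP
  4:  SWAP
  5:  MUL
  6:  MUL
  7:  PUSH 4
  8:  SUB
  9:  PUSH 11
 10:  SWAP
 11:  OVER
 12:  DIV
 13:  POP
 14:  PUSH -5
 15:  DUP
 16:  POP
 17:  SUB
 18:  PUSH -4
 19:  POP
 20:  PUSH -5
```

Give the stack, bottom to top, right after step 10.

PUSH -51 : -51
PUSH 1   : -51 1
DUP      : -51 1 1
SWAP     : -51 1 1
MUL      : -51 1
MUL      : -51
PUSH 4   : -51 4
SUB      : -55
PUSH 11  : -55 11
SWAP     : 11 -55

[11, -55]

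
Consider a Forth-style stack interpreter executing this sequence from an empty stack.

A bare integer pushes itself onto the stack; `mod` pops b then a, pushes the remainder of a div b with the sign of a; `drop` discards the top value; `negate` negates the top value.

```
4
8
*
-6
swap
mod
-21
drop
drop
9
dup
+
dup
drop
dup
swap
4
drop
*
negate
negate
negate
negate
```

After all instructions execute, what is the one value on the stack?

324

4      : 4
8      : 4 8
*      : 32
-6     : 32 -6
swap   : -6 32
mod    : -6
-21    : -6 -21
drop   : -6
drop   : (empty)
9      : 9
dup    : 9 9
+      : 18
dup    : 18 18
drop   : 18
dup    : 18 18
swap   : 18 18
4      : 18 18 4
drop   : 18 18
*      : 324
negate : -324
negate : 324
negate : -324
negate : 324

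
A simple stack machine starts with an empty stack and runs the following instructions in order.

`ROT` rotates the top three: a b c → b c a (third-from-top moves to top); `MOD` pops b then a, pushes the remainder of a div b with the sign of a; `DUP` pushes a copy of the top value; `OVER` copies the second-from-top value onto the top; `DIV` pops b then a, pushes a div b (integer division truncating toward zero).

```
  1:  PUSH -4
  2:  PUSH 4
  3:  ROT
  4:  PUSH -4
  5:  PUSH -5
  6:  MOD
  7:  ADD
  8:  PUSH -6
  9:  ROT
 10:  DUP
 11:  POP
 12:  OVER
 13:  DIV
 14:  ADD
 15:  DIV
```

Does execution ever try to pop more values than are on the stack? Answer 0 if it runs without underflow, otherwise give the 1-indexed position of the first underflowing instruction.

3

PUSH -4 → -4
PUSH 4  → -4 4
ROT  — needs 3 operands, stack has 2 → underflow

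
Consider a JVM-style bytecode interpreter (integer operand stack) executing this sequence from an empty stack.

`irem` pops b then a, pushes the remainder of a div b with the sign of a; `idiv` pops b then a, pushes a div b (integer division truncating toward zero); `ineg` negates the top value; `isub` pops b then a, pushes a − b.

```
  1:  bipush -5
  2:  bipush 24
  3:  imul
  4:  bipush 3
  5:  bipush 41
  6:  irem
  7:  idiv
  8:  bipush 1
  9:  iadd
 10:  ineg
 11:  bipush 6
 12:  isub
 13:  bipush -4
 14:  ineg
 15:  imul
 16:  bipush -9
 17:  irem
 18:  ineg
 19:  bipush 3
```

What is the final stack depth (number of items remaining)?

2

bipush -5  -5
bipush 24  -5 24
imul       -120
bipush 3   -120 3
bipush 41  -120 3 41
irem       -120 3
idiv       -40
bipush 1   -40 1
iadd       -39
ineg       39
bipush 6   39 6
isub       33
bipush -4  33 -4
ineg       33 4
imul       132
bipush -9  132 -9
irem       6
ineg       -6
bipush 3   -6 3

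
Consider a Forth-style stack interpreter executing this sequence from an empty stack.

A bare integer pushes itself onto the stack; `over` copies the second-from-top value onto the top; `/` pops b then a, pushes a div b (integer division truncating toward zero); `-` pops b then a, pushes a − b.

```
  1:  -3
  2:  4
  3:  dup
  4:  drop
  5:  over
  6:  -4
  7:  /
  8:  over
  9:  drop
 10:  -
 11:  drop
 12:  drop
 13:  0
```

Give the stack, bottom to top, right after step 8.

[-3, 4, 0, 4]

-3   → [-3]
4    → [-3, 4]
dup  → [-3, 4, 4]
drop → [-3, 4]
over → [-3, 4, -3]
-4   → [-3, 4, -3, -4]
/    → [-3, 4, 0]
over → [-3, 4, 0, 4]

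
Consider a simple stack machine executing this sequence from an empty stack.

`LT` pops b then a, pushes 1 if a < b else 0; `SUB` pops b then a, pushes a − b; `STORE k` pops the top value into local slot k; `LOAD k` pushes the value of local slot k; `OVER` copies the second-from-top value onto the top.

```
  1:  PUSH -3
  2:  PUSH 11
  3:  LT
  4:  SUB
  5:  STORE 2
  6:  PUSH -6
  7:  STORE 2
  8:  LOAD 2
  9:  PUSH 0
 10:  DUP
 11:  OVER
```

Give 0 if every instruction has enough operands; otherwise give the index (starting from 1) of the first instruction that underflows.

4

PUSH -3 -> [-3]
PUSH 11 -> [-3, 11]
LT      -> [1]
SUB  — needs 2 operands, stack has 1 → underflow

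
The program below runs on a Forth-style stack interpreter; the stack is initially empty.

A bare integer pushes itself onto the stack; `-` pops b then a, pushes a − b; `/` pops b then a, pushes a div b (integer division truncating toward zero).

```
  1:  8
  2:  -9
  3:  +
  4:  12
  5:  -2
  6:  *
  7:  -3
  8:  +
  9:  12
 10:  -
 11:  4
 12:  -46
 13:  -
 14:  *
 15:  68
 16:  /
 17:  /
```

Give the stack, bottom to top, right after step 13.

[-1, -39, 50]

8   : [8]
-9  : [8, -9]
+   : [-1]
12  : [-1, 12]
-2  : [-1, 12, -2]
*   : [-1, -24]
-3  : [-1, -24, -3]
+   : [-1, -27]
12  : [-1, -27, 12]
-   : [-1, -39]
4   : [-1, -39, 4]
-46 : [-1, -39, 4, -46]
-   : [-1, -39, 50]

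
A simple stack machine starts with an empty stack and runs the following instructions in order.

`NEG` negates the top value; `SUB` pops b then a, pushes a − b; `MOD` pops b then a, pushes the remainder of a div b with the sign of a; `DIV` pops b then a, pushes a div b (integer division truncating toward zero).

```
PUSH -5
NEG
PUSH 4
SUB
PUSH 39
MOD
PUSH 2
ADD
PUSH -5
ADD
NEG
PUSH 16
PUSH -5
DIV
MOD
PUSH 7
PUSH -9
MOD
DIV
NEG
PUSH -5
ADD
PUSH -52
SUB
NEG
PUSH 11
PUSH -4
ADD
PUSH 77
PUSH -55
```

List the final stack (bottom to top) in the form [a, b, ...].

PUSH -5  : [-5]
NEG      : [5]
PUSH 4   : [5, 4]
SUB      : [1]
PUSH 39  : [1, 39]
MOD      : [1]
PUSH 2   : [1, 2]
ADD      : [3]
PUSH -5  : [3, -5]
ADD      : [-2]
NEG      : [2]
PUSH 16  : [2, 16]
PUSH -5  : [2, 16, -5]
DIV      : [2, -3]
MOD      : [2]
PUSH 7   : [2, 7]
PUSH -9  : [2, 7, -9]
MOD      : [2, 7]
DIV      : [0]
NEG      : [0]
PUSH -5  : [0, -5]
ADD      : [-5]
PUSH -52 : [-5, -52]
SUB      : [47]
NEG      : [-47]
PUSH 11  : [-47, 11]
PUSH -4  : [-47, 11, -4]
ADD      : [-47, 7]
PUSH 77  : [-47, 7, 77]
PUSH -55 : [-47, 7, 77, -55]

[-47, 7, 77, -55]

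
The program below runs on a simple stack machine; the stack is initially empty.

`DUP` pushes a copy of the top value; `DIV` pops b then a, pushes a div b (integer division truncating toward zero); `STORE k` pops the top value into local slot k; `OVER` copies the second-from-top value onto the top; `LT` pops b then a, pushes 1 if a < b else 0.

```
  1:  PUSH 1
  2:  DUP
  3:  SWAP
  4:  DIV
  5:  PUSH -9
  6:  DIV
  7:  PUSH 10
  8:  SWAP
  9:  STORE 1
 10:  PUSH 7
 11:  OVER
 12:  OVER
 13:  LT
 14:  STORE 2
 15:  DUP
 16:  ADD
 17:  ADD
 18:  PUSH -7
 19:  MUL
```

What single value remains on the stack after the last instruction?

-168

PUSH 1  : 1
DUP     : 1 1
SWAP    : 1 1
DIV     : 1
PUSH -9 : 1 -9
DIV     : 0
PUSH 10 : 0 10
SWAP    : 10 0
STORE 1 : 10
PUSH 7  : 10 7
OVER    : 10 7 10
OVER    : 10 7 10 7
LT      : 10 7 0
STORE 2 : 10 7
DUP     : 10 7 7
ADD     : 10 14
ADD     : 24
PUSH -7 : 24 -7
MUL     : -168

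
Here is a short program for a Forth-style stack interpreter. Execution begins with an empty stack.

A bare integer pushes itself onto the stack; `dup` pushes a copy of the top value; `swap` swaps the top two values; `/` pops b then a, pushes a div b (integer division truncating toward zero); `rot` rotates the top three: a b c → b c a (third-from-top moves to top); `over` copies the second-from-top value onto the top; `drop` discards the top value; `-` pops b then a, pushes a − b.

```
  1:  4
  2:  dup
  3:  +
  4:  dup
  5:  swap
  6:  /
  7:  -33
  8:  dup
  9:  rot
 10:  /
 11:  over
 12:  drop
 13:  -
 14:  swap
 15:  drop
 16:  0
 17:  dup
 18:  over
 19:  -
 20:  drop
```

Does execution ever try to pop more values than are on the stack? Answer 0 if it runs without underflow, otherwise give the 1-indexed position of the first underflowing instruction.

14

4     [4]
dup   [4, 4]
+     [8]
dup   [8, 8]
swap  [8, 8]
/     [1]
-33   [1, -33]
dup   [1, -33, -33]
rot   [-33, -33, 1]
/     [-33, -33]
over  [-33, -33, -33]
drop  [-33, -33]
-     [0]
swap  — needs 2 operands, stack has 1 → underflow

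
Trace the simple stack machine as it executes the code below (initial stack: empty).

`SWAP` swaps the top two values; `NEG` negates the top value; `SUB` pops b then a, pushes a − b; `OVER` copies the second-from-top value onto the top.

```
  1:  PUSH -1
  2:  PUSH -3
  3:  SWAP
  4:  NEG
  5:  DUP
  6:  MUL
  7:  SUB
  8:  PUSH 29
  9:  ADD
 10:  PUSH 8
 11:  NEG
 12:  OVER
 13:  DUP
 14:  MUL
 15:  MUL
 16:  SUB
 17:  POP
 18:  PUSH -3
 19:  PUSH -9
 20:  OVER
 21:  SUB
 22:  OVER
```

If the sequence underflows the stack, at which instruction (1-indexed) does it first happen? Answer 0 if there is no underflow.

PUSH -1 → -1
PUSH -3 → -1 -3
SWAP    → -3 -1
NEG     → -3 1
DUP     → -3 1 1
MUL     → -3 1
SUB     → -4
PUSH 29 → -4 29
ADD     → 25
PUSH 8  → 25 8
NEG     → 25 -8
OVER    → 25 -8 25
DUP     → 25 -8 25 25
MUL     → 25 -8 625
MUL     → 25 -5000
SUB     → 5025
POP     → (empty)
PUSH -3 → -3
PUSH -9 → -3 -9
OVER    → -3 -9 -3
SUB     → -3 -6
OVER    → -3 -6 -3

0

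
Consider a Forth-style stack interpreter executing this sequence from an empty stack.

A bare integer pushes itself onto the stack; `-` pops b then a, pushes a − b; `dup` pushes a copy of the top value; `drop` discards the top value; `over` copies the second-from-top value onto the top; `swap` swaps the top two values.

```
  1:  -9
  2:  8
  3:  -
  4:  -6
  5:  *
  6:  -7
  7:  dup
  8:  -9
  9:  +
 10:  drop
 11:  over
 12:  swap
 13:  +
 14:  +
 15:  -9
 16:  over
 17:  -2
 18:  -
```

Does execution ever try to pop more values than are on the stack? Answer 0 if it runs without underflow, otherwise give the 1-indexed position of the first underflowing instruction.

0

-9   : -9
8    : -9 8
-    : -17
-6   : -17 -6
*    : 102
-7   : 102 -7
dup  : 102 -7 -7
-9   : 102 -7 -7 -9
+    : 102 -7 -16
drop : 102 -7
over : 102 -7 102
swap : 102 102 -7
+    : 102 95
+    : 197
-9   : 197 -9
over : 197 -9 197
-2   : 197 -9 197 -2
-    : 197 -9 199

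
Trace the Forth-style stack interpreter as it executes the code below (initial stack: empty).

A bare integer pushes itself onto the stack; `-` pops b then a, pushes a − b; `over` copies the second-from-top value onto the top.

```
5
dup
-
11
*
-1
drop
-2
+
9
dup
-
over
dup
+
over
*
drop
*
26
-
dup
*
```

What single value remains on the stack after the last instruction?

5    -> [5]
dup  -> [5, 5]
-    -> [0]
11   -> [0, 11]
*    -> [0]
-1   -> [0, -1]
drop -> [0]
-2   -> [0, -2]
+    -> [-2]
9    -> [-2, 9]
dup  -> [-2, 9, 9]
-    -> [-2, 0]
over -> [-2, 0, -2]
dup  -> [-2, 0, -2, -2]
+    -> [-2, 0, -4]
over -> [-2, 0, -4, 0]
*    -> [-2, 0, 0]
drop -> [-2, 0]
*    -> [0]
26   -> [0, 26]
-    -> [-26]
dup  -> [-26, -26]
*    -> [676]

676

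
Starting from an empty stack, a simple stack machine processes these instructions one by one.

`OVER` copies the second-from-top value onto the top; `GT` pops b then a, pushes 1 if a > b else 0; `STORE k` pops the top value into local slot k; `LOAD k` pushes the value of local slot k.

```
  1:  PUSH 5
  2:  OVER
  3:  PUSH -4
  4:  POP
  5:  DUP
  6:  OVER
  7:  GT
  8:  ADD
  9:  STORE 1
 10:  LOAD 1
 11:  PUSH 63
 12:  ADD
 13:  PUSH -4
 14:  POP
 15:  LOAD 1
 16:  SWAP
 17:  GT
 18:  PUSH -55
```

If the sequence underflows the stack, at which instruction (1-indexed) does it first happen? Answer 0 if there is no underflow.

2

PUSH 5 : 5
OVER  — needs 2 operands, stack has 1 → underflow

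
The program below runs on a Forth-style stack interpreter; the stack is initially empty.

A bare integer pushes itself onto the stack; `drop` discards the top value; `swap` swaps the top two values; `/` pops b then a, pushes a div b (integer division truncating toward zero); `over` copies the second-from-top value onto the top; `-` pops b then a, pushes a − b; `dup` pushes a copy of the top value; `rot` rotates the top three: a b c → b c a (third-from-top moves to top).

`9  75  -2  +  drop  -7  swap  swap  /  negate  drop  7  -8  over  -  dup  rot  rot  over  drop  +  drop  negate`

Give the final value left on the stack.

9      : 9
75     : 9 75
-2     : 9 75 -2
+      : 9 73
drop   : 9
-7     : 9 -7
swap   : -7 9
swap   : 9 -7
/      : -1
negate : 1
drop   : (empty)
7      : 7
-8     : 7 -8
over   : 7 -8 7
-      : 7 -15
dup    : 7 -15 -15
rot    : -15 -15 7
rot    : -15 7 -15
over   : -15 7 -15 7
drop   : -15 7 -15
+      : -15 -8
drop   : -15
negate : 15

15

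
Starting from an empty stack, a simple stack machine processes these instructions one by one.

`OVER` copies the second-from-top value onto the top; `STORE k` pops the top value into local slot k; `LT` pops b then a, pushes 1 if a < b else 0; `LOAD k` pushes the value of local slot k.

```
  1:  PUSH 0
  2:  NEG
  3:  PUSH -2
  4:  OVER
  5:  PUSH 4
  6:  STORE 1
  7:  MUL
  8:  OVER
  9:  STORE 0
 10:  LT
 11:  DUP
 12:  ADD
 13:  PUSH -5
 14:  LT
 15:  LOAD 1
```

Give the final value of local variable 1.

4

PUSH 0  → [0]
NEG     → [0]
PUSH -2 → [0, -2]
OVER    → [0, -2, 0]
PUSH 4  → [0, -2, 0, 4]
STORE 1 → [0, -2, 0]
MUL     → [0, 0]
OVER    → [0, 0, 0]
STORE 0 → [0, 0]
LT      → [0]
DUP     → [0, 0]
ADD     → [0]
PUSH -5 → [0, -5]
LT      → [0]
LOAD 1  → [0, 4]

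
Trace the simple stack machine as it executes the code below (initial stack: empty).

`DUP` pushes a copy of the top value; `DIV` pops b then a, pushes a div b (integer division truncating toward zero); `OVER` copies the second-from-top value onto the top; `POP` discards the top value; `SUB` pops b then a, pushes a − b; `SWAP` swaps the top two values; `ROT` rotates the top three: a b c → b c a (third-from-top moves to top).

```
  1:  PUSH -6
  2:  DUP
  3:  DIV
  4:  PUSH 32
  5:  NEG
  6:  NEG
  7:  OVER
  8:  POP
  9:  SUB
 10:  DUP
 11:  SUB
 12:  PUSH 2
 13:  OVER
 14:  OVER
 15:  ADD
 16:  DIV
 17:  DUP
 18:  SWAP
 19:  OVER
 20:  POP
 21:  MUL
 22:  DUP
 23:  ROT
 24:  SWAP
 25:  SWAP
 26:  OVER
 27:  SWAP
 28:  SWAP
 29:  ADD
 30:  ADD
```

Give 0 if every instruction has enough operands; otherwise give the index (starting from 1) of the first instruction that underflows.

0

PUSH -6  -6
DUP      -6 -6
DIV      1
PUSH 32  1 32
NEG      1 -32
NEG      1 32
OVER     1 32 1
POP      1 32
SUB      -31
DUP      -31 -31
SUB      0
PUSH 2   0 2
OVER     0 2 0
OVER     0 2 0 2
ADD      0 2 2
DIV      0 1
DUP      0 1 1
SWAP     0 1 1
OVER     0 1 1 1
POP      0 1 1
MUL      0 1
DUP      0 1 1
ROT      1 1 0
SWAP     1 0 1
SWAP     1 1 0
OVER     1 1 0 1
SWAP     1 1 1 0
SWAP     1 1 0 1
ADD      1 1 1
ADD      1 2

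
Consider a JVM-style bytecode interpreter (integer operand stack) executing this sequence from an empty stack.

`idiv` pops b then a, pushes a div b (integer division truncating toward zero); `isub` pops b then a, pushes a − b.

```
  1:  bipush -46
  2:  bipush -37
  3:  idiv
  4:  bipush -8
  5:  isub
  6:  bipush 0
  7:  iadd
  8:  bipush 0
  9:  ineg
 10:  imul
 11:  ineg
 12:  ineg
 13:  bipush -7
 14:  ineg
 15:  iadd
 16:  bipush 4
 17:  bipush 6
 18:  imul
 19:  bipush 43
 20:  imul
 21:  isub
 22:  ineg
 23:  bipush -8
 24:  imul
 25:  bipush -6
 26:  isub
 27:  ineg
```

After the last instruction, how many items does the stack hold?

bipush -46 → [-46]
bipush -37 → [-46, -37]
idiv       → [1]
bipush -8  → [1, -8]
isub       → [9]
bipush 0   → [9, 0]
iadd       → [9]
bipush 0   → [9, 0]
ineg       → [9, 0]
imul       → [0]
ineg       → [0]
ineg       → [0]
bipush -7  → [0, -7]
ineg       → [0, 7]
iadd       → [7]
bipush 4   → [7, 4]
bipush 6   → [7, 4, 6]
imul       → [7, 24]
bipush 43  → [7, 24, 43]
imul       → [7, 1032]
isub       → [-1025]
ineg       → [1025]
bipush -8  → [1025, -8]
imul       → [-8200]
bipush -6  → [-8200, -6]
isub       → [-8194]
ineg       → [8194]

1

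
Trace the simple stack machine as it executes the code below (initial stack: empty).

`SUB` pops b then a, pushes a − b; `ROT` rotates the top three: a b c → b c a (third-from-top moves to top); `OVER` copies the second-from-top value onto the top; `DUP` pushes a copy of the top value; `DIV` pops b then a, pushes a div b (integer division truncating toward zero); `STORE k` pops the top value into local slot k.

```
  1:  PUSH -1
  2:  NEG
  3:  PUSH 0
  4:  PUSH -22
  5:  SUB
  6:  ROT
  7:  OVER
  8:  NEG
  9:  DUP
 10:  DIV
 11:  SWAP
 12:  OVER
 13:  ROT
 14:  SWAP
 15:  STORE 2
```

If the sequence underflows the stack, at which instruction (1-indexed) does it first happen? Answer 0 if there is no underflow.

PUSH -1  : -1
NEG      : 1
PUSH 0   : 1 0
PUSH -22 : 1 0 -22
SUB      : 1 22
ROT  — needs 3 operands, stack has 2 → underflow

6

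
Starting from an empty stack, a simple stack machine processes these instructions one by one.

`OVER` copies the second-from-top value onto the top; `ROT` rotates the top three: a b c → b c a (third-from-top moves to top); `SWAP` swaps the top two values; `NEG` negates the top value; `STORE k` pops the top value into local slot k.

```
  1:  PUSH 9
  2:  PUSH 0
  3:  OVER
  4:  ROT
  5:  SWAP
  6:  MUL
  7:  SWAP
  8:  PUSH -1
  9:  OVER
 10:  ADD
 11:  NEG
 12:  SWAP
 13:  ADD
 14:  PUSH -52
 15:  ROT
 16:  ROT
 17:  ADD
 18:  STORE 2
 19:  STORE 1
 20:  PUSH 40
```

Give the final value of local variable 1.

PUSH 9   : [9]
PUSH 0   : [9, 0]
OVER     : [9, 0, 9]
ROT      : [0, 9, 9]
SWAP     : [0, 9, 9]
MUL      : [0, 81]
SWAP     : [81, 0]
PUSH -1  : [81, 0, -1]
OVER     : [81, 0, -1, 0]
ADD      : [81, 0, -1]
NEG      : [81, 0, 1]
SWAP     : [81, 1, 0]
ADD      : [81, 1]
PUSH -52 : [81, 1, -52]
ROT      : [1, -52, 81]
ROT      : [-52, 81, 1]
ADD      : [-52, 82]
STORE 2  : [-52]
STORE 1  : []
PUSH 40  : [40]

-52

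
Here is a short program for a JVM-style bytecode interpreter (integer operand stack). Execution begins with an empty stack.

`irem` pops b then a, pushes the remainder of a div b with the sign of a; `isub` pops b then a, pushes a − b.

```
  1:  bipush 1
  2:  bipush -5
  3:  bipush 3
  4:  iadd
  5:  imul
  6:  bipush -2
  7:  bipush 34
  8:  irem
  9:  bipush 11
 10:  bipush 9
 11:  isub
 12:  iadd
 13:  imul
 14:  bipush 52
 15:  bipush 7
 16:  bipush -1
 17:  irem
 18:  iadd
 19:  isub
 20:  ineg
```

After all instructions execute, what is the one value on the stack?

52

bipush 1   1
bipush -5  1 -5
bipush 3   1 -5 3
iadd       1 -2
imul       -2
bipush -2  -2 -2
bipush 34  -2 -2 34
irem       -2 -2
bipush 11  -2 -2 11
bipush 9   -2 -2 11 9
isub       -2 -2 2
iadd       -2 0
imul       0
bipush 52  0 52
bipush 7   0 52 7
bipush -1  0 52 7 -1
irem       0 52 0
iadd       0 52
isub       -52
ineg       52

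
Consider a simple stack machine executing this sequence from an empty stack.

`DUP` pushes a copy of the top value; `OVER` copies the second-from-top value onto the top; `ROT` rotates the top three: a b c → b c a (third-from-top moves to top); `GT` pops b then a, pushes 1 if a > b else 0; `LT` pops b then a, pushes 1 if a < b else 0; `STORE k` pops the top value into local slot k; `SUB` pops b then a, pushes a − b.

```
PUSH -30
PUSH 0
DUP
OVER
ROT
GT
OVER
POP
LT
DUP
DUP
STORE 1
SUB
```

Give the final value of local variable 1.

0

PUSH -30 -> -30
PUSH 0   -> -30 0
DUP      -> -30 0 0
OVER     -> -30 0 0 0
ROT      -> -30 0 0 0
GT       -> -30 0 0
OVER     -> -30 0 0 0
POP      -> -30 0 0
LT       -> -30 0
DUP      -> -30 0 0
DUP      -> -30 0 0 0
STORE 1  -> -30 0 0
SUB      -> -30 0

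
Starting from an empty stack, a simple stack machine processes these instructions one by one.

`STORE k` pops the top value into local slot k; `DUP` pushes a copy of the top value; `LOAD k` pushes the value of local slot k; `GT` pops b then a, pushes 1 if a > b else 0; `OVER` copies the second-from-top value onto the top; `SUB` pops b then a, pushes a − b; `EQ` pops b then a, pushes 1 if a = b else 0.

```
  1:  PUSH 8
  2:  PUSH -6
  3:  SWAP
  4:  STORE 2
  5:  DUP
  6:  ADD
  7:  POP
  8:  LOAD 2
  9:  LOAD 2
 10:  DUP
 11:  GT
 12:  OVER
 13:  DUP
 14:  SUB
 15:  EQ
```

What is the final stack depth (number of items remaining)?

2

PUSH 8  : 8
PUSH -6 : 8 -6
SWAP    : -6 8
STORE 2 : -6
DUP     : -6 -6
ADD     : -12
POP     : (empty)
LOAD 2  : 8
LOAD 2  : 8 8
DUP     : 8 8 8
GT      : 8 0
OVER    : 8 0 8
DUP     : 8 0 8 8
SUB     : 8 0 0
EQ      : 8 1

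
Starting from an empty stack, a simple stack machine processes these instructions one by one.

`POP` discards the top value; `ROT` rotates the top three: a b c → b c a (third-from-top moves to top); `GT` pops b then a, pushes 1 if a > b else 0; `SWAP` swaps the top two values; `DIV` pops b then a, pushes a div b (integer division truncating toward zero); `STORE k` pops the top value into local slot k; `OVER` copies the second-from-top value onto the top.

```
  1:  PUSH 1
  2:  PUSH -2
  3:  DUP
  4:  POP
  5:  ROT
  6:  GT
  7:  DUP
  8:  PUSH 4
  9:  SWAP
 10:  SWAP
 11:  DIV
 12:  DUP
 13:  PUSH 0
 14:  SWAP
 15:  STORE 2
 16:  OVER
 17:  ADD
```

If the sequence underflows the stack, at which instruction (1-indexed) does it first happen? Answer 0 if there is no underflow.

5

PUSH 1   [1]
PUSH -2  [1, -2]
DUP      [1, -2, -2]
POP      [1, -2]
ROT  — needs 3 operands, stack has 2 → underflow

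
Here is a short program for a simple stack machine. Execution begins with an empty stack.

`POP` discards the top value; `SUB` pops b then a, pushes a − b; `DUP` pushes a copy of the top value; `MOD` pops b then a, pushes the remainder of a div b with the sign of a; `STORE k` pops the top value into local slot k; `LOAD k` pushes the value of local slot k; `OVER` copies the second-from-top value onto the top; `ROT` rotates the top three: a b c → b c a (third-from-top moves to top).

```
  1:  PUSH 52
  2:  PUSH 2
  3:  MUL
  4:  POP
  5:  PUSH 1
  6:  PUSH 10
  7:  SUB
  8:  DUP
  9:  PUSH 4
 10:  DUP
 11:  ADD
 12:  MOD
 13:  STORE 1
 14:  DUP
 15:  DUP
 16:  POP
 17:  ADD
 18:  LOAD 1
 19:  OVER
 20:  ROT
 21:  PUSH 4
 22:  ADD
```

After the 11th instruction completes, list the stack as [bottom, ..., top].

[-9, -9, 8]

PUSH 52 : [52]
PUSH 2  : [52, 2]
MUL     : [104]
POP     : []
PUSH 1  : [1]
PUSH 10 : [1, 10]
SUB     : [-9]
DUP     : [-9, -9]
PUSH 4  : [-9, -9, 4]
DUP     : [-9, -9, 4, 4]
ADD     : [-9, -9, 8]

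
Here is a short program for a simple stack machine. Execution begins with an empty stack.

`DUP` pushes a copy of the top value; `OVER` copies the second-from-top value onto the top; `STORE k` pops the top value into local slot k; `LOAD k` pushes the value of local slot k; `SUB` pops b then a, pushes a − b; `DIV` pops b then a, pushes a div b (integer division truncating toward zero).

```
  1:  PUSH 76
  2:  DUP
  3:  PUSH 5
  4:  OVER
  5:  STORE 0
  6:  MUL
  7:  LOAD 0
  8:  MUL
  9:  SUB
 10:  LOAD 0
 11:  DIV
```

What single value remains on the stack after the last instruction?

-379

PUSH 76 → 76
DUP     → 76 76
PUSH 5  → 76 76 5
OVER    → 76 76 5 76
STORE 0 → 76 76 5
MUL     → 76 380
LOAD 0  → 76 380 76
MUL     → 76 28880
SUB     → -28804
LOAD 0  → -28804 76
DIV     → -379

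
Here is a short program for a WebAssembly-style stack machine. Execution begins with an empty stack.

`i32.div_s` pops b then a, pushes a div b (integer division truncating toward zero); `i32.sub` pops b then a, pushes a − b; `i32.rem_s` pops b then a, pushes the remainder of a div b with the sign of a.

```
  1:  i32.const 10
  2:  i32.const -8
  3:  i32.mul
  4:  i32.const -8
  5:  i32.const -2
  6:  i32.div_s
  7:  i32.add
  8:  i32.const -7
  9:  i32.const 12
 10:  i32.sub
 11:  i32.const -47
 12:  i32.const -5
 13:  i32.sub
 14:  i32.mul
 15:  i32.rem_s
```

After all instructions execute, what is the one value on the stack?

i32.const 10  → 10
i32.const -8  → 10 -8
i32.mul       → -80
i32.const -8  → -80 -8
i32.const -2  → -80 -8 -2
i32.div_s     → -80 4
i32.add       → -76
i32.const -7  → -76 -7
i32.const 12  → -76 -7 12
i32.sub       → -76 -19
i32.const -47 → -76 -19 -47
i32.const -5  → -76 -19 -47 -5
i32.sub       → -76 -19 -42
i32.mul       → -76 798
i32.rem_s     → -76

-76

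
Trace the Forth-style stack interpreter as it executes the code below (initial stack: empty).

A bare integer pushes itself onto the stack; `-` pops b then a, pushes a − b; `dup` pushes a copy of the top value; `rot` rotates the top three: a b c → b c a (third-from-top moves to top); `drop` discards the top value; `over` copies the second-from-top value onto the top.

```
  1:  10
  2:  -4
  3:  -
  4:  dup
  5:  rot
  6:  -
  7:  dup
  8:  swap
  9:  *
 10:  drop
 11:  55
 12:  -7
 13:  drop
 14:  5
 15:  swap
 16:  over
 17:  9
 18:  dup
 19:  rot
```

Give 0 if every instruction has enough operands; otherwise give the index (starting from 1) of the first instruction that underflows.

10  : 10
-4  : 10 -4
-   : 14
dup : 14 14
rot  — needs 3 operands, stack has 2 → underflow

5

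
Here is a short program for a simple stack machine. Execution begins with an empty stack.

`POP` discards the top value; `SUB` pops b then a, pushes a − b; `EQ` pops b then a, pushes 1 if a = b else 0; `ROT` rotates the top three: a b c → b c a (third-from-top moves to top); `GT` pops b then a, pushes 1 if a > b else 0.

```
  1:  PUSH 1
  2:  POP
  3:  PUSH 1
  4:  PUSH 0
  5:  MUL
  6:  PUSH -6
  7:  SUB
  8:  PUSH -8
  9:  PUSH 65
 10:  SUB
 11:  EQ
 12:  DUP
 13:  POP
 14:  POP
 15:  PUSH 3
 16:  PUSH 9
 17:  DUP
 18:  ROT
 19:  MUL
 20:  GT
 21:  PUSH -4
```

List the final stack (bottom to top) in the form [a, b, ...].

PUSH 1   1
POP      (empty)
PUSH 1   1
PUSH 0   1 0
MUL      0
PUSH -6  0 -6
SUB      6
PUSH -8  6 -8
PUSH 65  6 -8 65
SUB      6 -73
EQ       0
DUP      0 0
POP      0
POP      (empty)
PUSH 3   3
PUSH 9   3 9
DUP      3 9 9
ROT      9 9 3
MUL      9 27
GT       0
PUSH -4  0 -4

[0, -4]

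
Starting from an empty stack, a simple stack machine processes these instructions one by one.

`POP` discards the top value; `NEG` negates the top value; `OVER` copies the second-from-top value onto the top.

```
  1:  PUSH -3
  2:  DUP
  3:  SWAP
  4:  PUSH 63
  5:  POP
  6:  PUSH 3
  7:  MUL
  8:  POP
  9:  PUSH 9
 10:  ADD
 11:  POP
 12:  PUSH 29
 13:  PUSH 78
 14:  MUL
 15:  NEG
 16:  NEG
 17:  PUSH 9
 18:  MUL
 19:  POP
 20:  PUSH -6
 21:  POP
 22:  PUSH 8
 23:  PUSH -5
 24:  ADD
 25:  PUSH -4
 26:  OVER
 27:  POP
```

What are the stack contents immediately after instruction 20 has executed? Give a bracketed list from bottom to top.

PUSH -3 -> -3
DUP     -> -3 -3
SWAP    -> -3 -3
PUSH 63 -> -3 -3 63
POP     -> -3 -3
PUSH 3  -> -3 -3 3
MUL     -> -3 -9
POP     -> -3
PUSH 9  -> -3 9
ADD     -> 6
POP     -> (empty)
PUSH 29 -> 29
PUSH 78 -> 29 78
MUL     -> 2262
NEG     -> -2262
NEG     -> 2262
PUSH 9  -> 2262 9
MUL     -> 20358
POP     -> (empty)
PUSH -6 -> -6

[-6]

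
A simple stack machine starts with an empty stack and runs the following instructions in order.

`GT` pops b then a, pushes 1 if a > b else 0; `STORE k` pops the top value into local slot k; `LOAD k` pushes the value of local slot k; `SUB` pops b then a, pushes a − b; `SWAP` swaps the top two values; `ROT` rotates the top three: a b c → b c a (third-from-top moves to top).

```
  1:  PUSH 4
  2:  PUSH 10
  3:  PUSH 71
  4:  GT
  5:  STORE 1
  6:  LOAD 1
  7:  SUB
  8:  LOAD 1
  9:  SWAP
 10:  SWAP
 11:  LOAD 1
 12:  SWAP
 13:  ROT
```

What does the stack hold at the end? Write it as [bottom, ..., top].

[0, 0, 4]

PUSH 4  : [4]
PUSH 10 : [4, 10]
PUSH 71 : [4, 10, 71]
GT      : [4, 0]
STORE 1 : [4]
LOAD 1  : [4, 0]
SUB     : [4]
LOAD 1  : [4, 0]
SWAP    : [0, 4]
SWAP    : [4, 0]
LOAD 1  : [4, 0, 0]
SWAP    : [4, 0, 0]
ROT     : [0, 0, 4]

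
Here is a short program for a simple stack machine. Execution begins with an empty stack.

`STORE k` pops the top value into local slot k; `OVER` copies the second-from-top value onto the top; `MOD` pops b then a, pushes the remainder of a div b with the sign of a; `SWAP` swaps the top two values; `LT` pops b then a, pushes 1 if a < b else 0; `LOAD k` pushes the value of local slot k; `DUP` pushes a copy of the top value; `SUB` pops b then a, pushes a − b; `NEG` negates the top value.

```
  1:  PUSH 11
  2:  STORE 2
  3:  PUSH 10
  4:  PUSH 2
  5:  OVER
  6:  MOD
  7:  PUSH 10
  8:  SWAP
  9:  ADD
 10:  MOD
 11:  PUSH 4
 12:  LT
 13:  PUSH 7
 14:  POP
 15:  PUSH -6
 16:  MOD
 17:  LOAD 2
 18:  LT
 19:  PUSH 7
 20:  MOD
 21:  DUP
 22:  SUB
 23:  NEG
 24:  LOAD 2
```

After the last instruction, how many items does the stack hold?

2

PUSH 11 -> 11
STORE 2 -> (empty)
PUSH 10 -> 10
PUSH 2  -> 10 2
OVER    -> 10 2 10
MOD     -> 10 2
PUSH 10 -> 10 2 10
SWAP    -> 10 10 2
ADD     -> 10 12
MOD     -> 10
PUSH 4  -> 10 4
LT      -> 0
PUSH 7  -> 0 7
POP     -> 0
PUSH -6 -> 0 -6
MOD     -> 0
LOAD 2  -> 0 11
LT      -> 1
PUSH 7  -> 1 7
MOD     -> 1
DUP     -> 1 1
SUB     -> 0
NEG     -> 0
LOAD 2  -> 0 11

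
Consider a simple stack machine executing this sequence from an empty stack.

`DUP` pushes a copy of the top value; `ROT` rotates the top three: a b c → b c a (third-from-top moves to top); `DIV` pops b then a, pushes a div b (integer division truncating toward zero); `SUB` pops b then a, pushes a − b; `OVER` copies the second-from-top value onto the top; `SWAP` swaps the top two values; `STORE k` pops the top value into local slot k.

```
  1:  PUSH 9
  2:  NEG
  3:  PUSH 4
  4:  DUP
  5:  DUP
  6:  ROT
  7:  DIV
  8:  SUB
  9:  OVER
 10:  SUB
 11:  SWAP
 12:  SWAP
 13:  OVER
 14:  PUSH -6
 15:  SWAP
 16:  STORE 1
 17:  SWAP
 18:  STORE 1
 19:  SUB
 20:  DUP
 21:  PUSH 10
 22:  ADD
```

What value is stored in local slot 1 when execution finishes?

12

PUSH 9  → [9]
NEG     → [-9]
PUSH 4  → [-9, 4]
DUP     → [-9, 4, 4]
DUP     → [-9, 4, 4, 4]
ROT     → [-9, 4, 4, 4]
DIV     → [-9, 4, 1]
SUB     → [-9, 3]
OVER    → [-9, 3, -9]
SUB     → [-9, 12]
SWAP    → [12, -9]
SWAP    → [-9, 12]
OVER    → [-9, 12, -9]
PUSH -6 → [-9, 12, -9, -6]
SWAP    → [-9, 12, -6, -9]
STORE 1 → [-9, 12, -6]
SWAP    → [-9, -6, 12]
STORE 1 → [-9, -6]
SUB     → [-3]
DUP     → [-3, -3]
PUSH 10 → [-3, -3, 10]
ADD     → [-3, 7]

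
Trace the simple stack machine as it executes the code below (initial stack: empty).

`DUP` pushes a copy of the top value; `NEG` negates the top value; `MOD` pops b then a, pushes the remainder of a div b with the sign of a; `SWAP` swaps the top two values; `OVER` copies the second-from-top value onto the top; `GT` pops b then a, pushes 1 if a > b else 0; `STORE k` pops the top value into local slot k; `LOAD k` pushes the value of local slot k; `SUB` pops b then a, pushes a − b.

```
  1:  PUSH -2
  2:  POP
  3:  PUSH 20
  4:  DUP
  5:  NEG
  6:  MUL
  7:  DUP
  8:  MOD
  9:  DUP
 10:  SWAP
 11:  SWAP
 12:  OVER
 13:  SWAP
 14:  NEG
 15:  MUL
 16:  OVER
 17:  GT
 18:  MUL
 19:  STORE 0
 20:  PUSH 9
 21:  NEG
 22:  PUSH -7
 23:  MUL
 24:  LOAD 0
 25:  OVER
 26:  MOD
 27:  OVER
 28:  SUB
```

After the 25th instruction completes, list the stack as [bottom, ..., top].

PUSH -2 : [-2]
POP     : []
PUSH 20 : [20]
DUP     : [20, 20]
NEG     : [20, -20]
MUL     : [-400]
DUP     : [-400, -400]
MOD     : [0]
DUP     : [0, 0]
SWAP    : [0, 0]
SWAP    : [0, 0]
OVER    : [0, 0, 0]
SWAP    : [0, 0, 0]
NEG     : [0, 0, 0]
MUL     : [0, 0]
OVER    : [0, 0, 0]
GT      : [0, 0]
MUL     : [0]
STORE 0 : []
PUSH 9  : [9]
NEG     : [-9]
PUSH -7 : [-9, -7]
MUL     : [63]
LOAD 0  : [63, 0]
OVER    : [63, 0, 63]

[63, 0, 63]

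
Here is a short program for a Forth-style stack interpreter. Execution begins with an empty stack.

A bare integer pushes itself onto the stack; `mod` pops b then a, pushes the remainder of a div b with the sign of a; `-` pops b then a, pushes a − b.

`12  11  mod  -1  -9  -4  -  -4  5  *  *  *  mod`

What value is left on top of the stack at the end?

1

12   12
11   12 11
mod  1
-1   1 -1
-9   1 -1 -9
-4   1 -1 -9 -4
-    1 -1 -5
-4   1 -1 -5 -4
5    1 -1 -5 -4 5
*    1 -1 -5 -20
*    1 -1 100
*    1 -100
mod  1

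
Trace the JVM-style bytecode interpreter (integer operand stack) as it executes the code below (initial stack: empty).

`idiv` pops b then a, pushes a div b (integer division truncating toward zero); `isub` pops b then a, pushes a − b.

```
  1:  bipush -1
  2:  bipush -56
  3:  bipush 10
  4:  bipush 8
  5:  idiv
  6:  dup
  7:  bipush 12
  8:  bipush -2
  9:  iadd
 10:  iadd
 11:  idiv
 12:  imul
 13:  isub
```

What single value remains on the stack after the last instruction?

-1

bipush -1  : -1
bipush -56 : -1 -56
bipush 10  : -1 -56 10
bipush 8   : -1 -56 10 8
idiv       : -1 -56 1
dup        : -1 -56 1 1
bipush 12  : -1 -56 1 1 12
bipush -2  : -1 -56 1 1 12 -2
iadd       : -1 -56 1 1 10
iadd       : -1 -56 1 11
idiv       : -1 -56 0
imul       : -1 0
isub       : -1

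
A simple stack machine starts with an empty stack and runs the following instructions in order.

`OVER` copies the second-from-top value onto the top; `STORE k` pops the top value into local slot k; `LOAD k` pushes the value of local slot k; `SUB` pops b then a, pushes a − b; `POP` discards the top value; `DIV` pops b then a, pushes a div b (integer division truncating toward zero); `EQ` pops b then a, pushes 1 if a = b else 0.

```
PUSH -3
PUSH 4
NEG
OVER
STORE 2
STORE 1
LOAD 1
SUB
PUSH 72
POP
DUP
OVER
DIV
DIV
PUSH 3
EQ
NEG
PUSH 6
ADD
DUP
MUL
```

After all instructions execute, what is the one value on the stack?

PUSH -3 : [-3]
PUSH 4  : [-3, 4]
NEG     : [-3, -4]
OVER    : [-3, -4, -3]
STORE 2 : [-3, -4]
STORE 1 : [-3]
LOAD 1  : [-3, -4]
SUB     : [1]
PUSH 72 : [1, 72]
POP     : [1]
DUP     : [1, 1]
OVER    : [1, 1, 1]
DIV     : [1, 1]
DIV     : [1]
PUSH 3  : [1, 3]
EQ      : [0]
NEG     : [0]
PUSH 6  : [0, 6]
ADD     : [6]
DUP     : [6, 6]
MUL     : [36]

36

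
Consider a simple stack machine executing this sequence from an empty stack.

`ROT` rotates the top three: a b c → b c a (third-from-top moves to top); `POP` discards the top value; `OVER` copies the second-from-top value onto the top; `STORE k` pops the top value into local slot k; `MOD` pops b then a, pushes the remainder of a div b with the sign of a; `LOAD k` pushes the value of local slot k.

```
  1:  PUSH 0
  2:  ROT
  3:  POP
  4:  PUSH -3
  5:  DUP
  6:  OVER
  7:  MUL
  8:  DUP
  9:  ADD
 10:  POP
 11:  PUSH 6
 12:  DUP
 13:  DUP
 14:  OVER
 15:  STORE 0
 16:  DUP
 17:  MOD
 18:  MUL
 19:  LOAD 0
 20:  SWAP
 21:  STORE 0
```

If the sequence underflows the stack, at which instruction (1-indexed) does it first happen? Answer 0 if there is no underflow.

PUSH 0  [0]
ROT  — needs 3 operands, stack has 1 → underflow

2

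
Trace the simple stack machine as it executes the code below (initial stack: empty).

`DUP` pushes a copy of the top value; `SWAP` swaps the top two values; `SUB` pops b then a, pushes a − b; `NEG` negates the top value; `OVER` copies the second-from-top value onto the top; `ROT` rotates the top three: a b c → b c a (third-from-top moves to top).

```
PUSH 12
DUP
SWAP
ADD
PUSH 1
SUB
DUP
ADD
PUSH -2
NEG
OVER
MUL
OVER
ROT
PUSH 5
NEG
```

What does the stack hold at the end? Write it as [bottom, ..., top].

[92, 46, 46, -5]

PUSH 12 -> 12
DUP     -> 12 12
SWAP    -> 12 12
ADD     -> 24
PUSH 1  -> 24 1
SUB     -> 23
DUP     -> 23 23
ADD     -> 46
PUSH -2 -> 46 -2
NEG     -> 46 2
OVER    -> 46 2 46
MUL     -> 46 92
OVER    -> 46 92 46
ROT     -> 92 46 46
PUSH 5  -> 92 46 46 5
NEG     -> 92 46 46 -5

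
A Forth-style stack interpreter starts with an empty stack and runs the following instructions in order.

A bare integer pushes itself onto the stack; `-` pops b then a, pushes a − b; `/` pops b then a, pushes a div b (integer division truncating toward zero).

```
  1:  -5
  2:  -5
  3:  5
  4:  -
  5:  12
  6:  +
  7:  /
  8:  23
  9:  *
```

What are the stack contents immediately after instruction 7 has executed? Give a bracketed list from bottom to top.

[-2]

-5 → -5
-5 → -5 -5
5  → -5 -5 5
-  → -5 -10
12 → -5 -10 12
+  → -5 2
/  → -2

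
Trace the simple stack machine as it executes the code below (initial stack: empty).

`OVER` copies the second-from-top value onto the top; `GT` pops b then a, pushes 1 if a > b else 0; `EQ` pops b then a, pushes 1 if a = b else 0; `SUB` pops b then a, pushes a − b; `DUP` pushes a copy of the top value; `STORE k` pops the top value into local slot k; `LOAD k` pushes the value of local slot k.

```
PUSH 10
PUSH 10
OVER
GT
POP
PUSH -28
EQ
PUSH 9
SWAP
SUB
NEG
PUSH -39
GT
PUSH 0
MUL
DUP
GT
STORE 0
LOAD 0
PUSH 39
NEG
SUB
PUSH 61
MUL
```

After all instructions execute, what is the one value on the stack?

2379

PUSH 10  → [10]
PUSH 10  → [10, 10]
OVER     → [10, 10, 10]
GT       → [10, 0]
POP      → [10]
PUSH -28 → [10, -28]
EQ       → [0]
PUSH 9   → [0, 9]
SWAP     → [9, 0]
SUB      → [9]
NEG      → [-9]
PUSH -39 → [-9, -39]
GT       → [1]
PUSH 0   → [1, 0]
MUL      → [0]
DUP      → [0, 0]
GT       → [0]
STORE 0  → []
LOAD 0   → [0]
PUSH 39  → [0, 39]
NEG      → [0, -39]
SUB      → [39]
PUSH 61  → [39, 61]
MUL      → [2379]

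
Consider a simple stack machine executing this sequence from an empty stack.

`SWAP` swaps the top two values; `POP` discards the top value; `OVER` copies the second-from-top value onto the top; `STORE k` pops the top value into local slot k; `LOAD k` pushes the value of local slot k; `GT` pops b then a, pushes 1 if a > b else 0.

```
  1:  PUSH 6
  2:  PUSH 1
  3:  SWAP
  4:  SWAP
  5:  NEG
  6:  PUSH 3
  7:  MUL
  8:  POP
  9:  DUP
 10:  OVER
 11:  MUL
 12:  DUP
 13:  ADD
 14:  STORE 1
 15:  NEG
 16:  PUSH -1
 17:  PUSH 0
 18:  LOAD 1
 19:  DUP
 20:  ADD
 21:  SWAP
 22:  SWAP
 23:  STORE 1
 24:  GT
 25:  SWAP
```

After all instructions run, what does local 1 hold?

144

PUSH 6  → [6]
PUSH 1  → [6, 1]
SWAP    → [1, 6]
SWAP    → [6, 1]
NEG     → [6, -1]
PUSH 3  → [6, -1, 3]
MUL     → [6, -3]
POP     → [6]
DUP     → [6, 6]
OVER    → [6, 6, 6]
MUL     → [6, 36]
DUP     → [6, 36, 36]
ADD     → [6, 72]
STORE 1 → [6]
NEG     → [-6]
PUSH -1 → [-6, -1]
PUSH 0  → [-6, -1, 0]
LOAD 1  → [-6, -1, 0, 72]
DUP     → [-6, -1, 0, 72, 72]
ADD     → [-6, -1, 0, 144]
SWAP    → [-6, -1, 144, 0]
SWAP    → [-6, -1, 0, 144]
STORE 1 → [-6, -1, 0]
GT      → [-6, 0]
SWAP    → [0, -6]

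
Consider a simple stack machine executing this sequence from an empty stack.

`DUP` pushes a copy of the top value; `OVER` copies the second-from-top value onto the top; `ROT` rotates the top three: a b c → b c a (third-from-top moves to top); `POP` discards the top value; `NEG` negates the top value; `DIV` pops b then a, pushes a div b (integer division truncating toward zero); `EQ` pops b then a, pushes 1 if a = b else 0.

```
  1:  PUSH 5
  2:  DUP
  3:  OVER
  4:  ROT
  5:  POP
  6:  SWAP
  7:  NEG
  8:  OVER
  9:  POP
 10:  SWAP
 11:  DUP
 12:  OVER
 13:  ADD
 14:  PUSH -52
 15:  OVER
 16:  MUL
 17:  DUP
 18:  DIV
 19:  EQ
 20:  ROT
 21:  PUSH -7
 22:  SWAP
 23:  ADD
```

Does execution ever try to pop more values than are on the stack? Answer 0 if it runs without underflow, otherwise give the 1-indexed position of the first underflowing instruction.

0

PUSH 5   -> [5]
DUP      -> [5, 5]
OVER     -> [5, 5, 5]
ROT      -> [5, 5, 5]
POP      -> [5, 5]
SWAP     -> [5, 5]
NEG      -> [5, -5]
OVER     -> [5, -5, 5]
POP      -> [5, -5]
SWAP     -> [-5, 5]
DUP      -> [-5, 5, 5]
OVER     -> [-5, 5, 5, 5]
ADD      -> [-5, 5, 10]
PUSH -52 -> [-5, 5, 10, -52]
OVER     -> [-5, 5, 10, -52, 10]
MUL      -> [-5, 5, 10, -520]
DUP      -> [-5, 5, 10, -520, -520]
DIV      -> [-5, 5, 10, 1]
EQ       -> [-5, 5, 0]
ROT      -> [5, 0, -5]
PUSH -7  -> [5, 0, -5, -7]
SWAP     -> [5, 0, -7, -5]
ADD      -> [5, 0, -12]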